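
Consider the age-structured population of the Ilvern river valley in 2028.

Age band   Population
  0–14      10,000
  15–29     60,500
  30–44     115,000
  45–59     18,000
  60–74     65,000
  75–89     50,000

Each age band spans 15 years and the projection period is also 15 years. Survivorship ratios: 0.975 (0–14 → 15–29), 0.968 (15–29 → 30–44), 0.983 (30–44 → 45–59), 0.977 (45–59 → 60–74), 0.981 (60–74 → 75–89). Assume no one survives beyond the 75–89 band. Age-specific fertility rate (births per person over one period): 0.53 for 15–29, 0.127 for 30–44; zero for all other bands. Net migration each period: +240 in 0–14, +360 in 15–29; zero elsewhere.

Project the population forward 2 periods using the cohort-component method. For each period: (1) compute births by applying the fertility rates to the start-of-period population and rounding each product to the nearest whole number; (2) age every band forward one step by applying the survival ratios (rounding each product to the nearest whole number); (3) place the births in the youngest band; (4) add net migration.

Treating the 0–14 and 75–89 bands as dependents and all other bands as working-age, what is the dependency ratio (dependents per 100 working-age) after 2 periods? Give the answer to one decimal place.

Let group 1 be 0–14 through group 6 = 75–89.
— Period 1 —
Births: 60500 * 0.53 = 32065, 115000 * 0.127 = 14605 → 46670
Group 2: 10000 * 0.975 = 9750
Group 3: 60500 * 0.968 = 58564
Group 4: 115000 * 0.983 = 113045
Group 5: 18000 * 0.977 = 17586
Group 6: 65000 * 0.981 = 63765
Net migration: Group 1 + 240 → 46910; Group 2 + 360 → 10110
Population now: 0–14=46910, 15–29=10110, 30–44=58564, 45–59=113045, 60–74=17586, 75–89=63765
— Period 2 —
Births: 10110 * 0.53 = 5358, 58564 * 0.127 = 7438 → 12796
Group 2: 46910 * 0.975 = 45737
Group 3: 10110 * 0.968 = 9786
Group 4: 58564 * 0.983 = 57568
Group 5: 113045 * 0.977 = 110445
Group 6: 17586 * 0.981 = 17252
Net migration: Group 1 + 240 → 13036; Group 2 + 360 → 46097
Population now: 0–14=13036, 15–29=46097, 30–44=9786, 45–59=57568, 60–74=110445, 75–89=17252
Dependents (band 0–14 + band 75–89) = 13036 + 17252 = 30288; working-age = 223896; ratio = 30288/223896 × 100 = 13.5

13.5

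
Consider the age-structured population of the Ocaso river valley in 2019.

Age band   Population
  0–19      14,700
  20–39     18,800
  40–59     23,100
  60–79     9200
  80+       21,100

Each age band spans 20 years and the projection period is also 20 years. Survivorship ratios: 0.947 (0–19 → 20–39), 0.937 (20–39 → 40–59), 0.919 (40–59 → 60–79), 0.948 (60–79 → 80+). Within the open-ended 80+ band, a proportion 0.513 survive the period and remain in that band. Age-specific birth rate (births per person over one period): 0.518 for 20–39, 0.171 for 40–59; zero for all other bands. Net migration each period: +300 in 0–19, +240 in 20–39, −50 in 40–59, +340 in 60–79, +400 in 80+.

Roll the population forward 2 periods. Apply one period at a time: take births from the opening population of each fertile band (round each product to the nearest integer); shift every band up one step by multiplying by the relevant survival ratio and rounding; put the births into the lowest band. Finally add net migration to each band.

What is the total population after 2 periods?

84907

[period 1]
Births: 18800 × 0.518 = 9738 ; 23100 × 0.171 = 3950 — total 13688
20–39: 14700 × 0.947 = 13921
40–59: 18800 × 0.937 = 17616
60–79: 23100 × 0.919 = 21229
80+: 9200 × 0.948 + 21100 × 0.513 = 8722 + 10824 = 19546
Net migration: 0–19 + 300 → 13988; 20–39 + 240 → 14161; 40–59 − 50 → 17566; 60–79 + 340 → 21569; 80+ + 400 → 19946
→ [13988, 14161, 17566, 21569, 19946]
[period 2]
Births: 14161 × 0.518 = 7335 ; 17566 × 0.171 = 3004 — total 10339
20–39: 13988 × 0.947 = 13247
40–59: 14161 × 0.937 = 13269
60–79: 17566 × 0.919 = 16143
80+: 21569 × 0.948 + 19946 × 0.513 = 20447 + 10232 = 30679
Net migration: 0–19 + 300 → 10639; 20–39 + 240 → 13487; 40–59 − 50 → 13219; 60–79 + 340 → 16483; 80+ + 400 → 31079
→ [10639, 13487, 13219, 16483, 31079]
Total after period 2: 10639 + 13487 + 13219 + 16483 + 31079 = 84907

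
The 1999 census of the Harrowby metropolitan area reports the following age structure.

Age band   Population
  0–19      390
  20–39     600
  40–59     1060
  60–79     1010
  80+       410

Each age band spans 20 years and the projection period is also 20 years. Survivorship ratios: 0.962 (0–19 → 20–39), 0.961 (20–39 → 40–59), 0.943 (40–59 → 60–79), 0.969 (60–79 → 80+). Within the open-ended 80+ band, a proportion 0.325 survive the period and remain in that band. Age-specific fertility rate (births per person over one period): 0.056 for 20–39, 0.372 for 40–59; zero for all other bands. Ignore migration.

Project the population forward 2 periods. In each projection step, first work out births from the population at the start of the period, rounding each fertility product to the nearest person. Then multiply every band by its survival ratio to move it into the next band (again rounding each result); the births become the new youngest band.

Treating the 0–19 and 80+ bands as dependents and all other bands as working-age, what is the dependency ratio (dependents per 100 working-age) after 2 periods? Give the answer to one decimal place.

119.0

Period 1:
Births: 600 × 0.056 = 34 ; 1060 × 0.372 = 394 — total 428
20–39: 390 × 0.962 = 375
40–59: 600 × 0.961 = 577
60–79: 1060 × 0.943 = 1000
80+: 1010 × 0.969 + 410 × 0.325 = 979 + 133 = 1112
→ [428, 375, 577, 1000, 1112]
Period 2:
Births: 375 × 0.056 = 21 ; 577 × 0.372 = 215 — total 236
20–39: 428 × 0.962 = 412
40–59: 375 × 0.961 = 360
60–79: 577 × 0.943 = 544
80+: 1000 × 0.969 + 1112 × 0.325 = 969 + 361 = 1330
→ [236, 412, 360, 544, 1330]
Dependents (band 0–19 + band 80+) = 236 + 1330 = 1566; working-age = 1316; ratio = 1566/1316 × 100 = 119.0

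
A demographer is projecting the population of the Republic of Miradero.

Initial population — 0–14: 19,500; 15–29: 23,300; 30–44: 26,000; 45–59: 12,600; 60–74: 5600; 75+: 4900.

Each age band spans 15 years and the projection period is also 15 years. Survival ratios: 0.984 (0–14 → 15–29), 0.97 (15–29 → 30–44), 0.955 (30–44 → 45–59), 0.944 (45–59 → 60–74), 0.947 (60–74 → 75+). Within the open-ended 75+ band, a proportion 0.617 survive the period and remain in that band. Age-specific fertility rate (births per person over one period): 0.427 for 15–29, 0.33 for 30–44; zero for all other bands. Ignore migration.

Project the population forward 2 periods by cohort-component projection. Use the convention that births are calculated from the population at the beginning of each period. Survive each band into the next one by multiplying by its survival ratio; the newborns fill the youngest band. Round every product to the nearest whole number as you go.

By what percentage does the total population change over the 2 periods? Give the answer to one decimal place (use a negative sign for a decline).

Period 1:
Births: 23300 × 0.427 = 9949, 26000 × 0.33 = 8580 → total 18529
15–29: 19500 × 0.984 = 19188
30–44: 23300 × 0.97 = 22601
45–59: 26000 × 0.955 = 24830
60–74: 12600 × 0.944 = 11894
75+: 5600 × 0.947 + 4900 × 0.617 = 5303 + 3023 = 8326
→ [18529, 19188, 22601, 24830, 11894, 8326]
Period 2:
Births: 19188 × 0.427 = 8193, 22601 × 0.33 = 7458 → total 15651
15–29: 18529 × 0.984 = 18233
30–44: 19188 × 0.97 = 18612
45–59: 22601 × 0.955 = 21584
60–74: 24830 × 0.944 = 23440
75+: 11894 × 0.947 + 8326 × 0.617 = 11264 + 5137 = 16401
→ [15651, 18233, 18612, 21584, 23440, 16401]
Total: 91900 → 113921; change = 22021; percentage change = 24.0%

24.0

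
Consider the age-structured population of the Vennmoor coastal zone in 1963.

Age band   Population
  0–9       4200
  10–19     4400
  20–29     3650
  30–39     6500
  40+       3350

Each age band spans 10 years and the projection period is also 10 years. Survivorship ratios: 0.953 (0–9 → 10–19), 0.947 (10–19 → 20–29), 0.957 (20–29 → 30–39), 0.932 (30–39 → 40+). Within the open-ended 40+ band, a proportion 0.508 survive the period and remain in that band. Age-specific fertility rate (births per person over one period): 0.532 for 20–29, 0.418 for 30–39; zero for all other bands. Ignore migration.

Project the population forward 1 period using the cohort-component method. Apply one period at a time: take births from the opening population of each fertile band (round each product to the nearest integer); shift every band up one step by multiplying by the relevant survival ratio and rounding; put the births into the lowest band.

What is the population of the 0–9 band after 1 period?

Period 1.
Births: 3650 * 0.532 = 1942  |  6500 * 0.418 = 2717 → 4659
10–19: 4200 * 0.953 = 4003
20–29: 4400 * 0.947 = 4167
30–39: 3650 * 0.957 = 3493
40+: 6500 * 0.932 + 3350 * 0.508 = 6058 + 1702 = 7760
→ [4659, 4003, 4167, 3493, 7760]

4659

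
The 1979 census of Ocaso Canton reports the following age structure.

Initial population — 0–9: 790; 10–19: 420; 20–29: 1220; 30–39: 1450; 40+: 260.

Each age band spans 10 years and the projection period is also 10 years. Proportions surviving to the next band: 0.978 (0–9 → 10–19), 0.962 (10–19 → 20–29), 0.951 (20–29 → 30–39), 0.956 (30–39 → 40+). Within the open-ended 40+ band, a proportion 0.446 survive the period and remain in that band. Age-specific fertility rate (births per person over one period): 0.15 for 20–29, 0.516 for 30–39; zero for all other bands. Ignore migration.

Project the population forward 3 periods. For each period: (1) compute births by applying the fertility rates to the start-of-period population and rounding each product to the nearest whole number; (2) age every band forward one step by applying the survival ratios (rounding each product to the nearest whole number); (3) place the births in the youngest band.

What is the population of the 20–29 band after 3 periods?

(Groups numbered youngest = 1 to oldest = 5.)
— Period 1 —
Births: 1220 * 0.15 = 183, 1450 * 0.516 = 748 → total 931
Group 2: 790 * 0.978 = 773
Group 3: 420 * 0.962 = 404
Group 4: 1220 * 0.951 = 1160
Group 5: 1450 * 0.956 + 260 * 0.446 = 1386 + 116 = 1502
End of period: [931, 773, 404, 1160, 1502]
— Period 2 —
Births: 404 * 0.15 = 61, 1160 * 0.516 = 599 → total 660
Group 2: 931 * 0.978 = 911
Group 3: 773 * 0.962 = 744
Group 4: 404 * 0.951 = 384
Group 5: 1160 * 0.956 + 1502 * 0.446 = 1109 + 670 = 1779
End of period: [660, 911, 744, 384, 1779]
— Period 3 —
Births: 744 * 0.15 = 112, 384 * 0.516 = 198 → total 310
Group 2: 660 * 0.978 = 645
Group 3: 911 * 0.962 = 876
Group 4: 744 * 0.951 = 708
Group 5: 384 * 0.956 + 1779 * 0.446 = 367 + 793 = 1160
End of period: [310, 645, 876, 708, 1160]

876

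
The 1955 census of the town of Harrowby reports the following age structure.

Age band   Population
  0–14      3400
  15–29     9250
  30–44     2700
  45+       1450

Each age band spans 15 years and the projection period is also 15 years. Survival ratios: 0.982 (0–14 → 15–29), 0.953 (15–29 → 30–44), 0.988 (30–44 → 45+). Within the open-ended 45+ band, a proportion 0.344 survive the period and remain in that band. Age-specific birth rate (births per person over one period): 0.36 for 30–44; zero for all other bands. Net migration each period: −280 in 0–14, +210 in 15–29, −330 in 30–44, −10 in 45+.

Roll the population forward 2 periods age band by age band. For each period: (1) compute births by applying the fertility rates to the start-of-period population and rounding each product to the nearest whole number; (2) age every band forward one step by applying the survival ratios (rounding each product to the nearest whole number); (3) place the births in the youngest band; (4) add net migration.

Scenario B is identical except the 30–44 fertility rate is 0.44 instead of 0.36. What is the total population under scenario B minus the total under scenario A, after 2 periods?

890

— Period 1 —
Births: 2700 * 0.36 = 972
15–29: 3400 * 0.982 = 3339
30–44: 9250 * 0.953 = 8815
45+: 2700 * 0.988 + 1450 * 0.344 = 2668 + 499 = 3167
Net migration: 0–14 − 280 → 692; 15–29 + 210 → 3549; 30–44 − 330 → 8485; 45+ − 10 → 3157
→ [692, 3549, 8485, 3157]
— Period 2 —
Births: 8485 * 0.36 = 3055
15–29: 692 * 0.982 = 680
30–44: 3549 * 0.953 = 3382
45+: 8485 * 0.988 + 3157 * 0.344 = 8383 + 1086 = 9469
Net migration: 0–14 − 280 → 2775; 15–29 + 210 → 890; 30–44 − 330 → 3052; 45+ − 10 → 9459
→ [2775, 890, 3052, 9459]
Scenario A total after 2 periods: 16176
Scenario B projection —
— Period 1 —
Births: 2700 * 0.44 = 1188
15–29: 3400 * 0.982 = 3339
30–44: 9250 * 0.953 = 8815
45+: 2700 * 0.988 + 1450 * 0.344 = 2668 + 499 = 3167
Net migration: 0–14 − 280 → 908; 15–29 + 210 → 3549; 30–44 − 330 → 8485; 45+ − 10 → 3157
→ [908, 3549, 8485, 3157]
— Period 2 —
Births: 8485 * 0.44 = 3733
15–29: 908 * 0.982 = 892
30–44: 3549 * 0.953 = 3382
45+: 8485 * 0.988 + 3157 * 0.344 = 8383 + 1086 = 9469
Net migration: 0–14 − 280 → 3453; 15–29 + 210 → 1102; 30–44 − 330 → 3052; 45+ − 10 → 9459
→ [3453, 1102, 3052, 9459]
Scenario B total after 2 periods: 17066
Difference B − A = 17066 − 16176 = 890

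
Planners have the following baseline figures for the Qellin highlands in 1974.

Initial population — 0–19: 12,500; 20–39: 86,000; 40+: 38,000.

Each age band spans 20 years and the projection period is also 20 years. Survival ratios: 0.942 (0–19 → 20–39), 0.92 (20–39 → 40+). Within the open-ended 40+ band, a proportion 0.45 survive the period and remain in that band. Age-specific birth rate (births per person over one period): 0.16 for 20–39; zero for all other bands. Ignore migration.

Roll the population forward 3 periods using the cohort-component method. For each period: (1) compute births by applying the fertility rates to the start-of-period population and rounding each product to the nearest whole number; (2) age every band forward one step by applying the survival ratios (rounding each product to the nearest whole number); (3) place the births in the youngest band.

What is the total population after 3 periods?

Period 1.
Births: 86000 × 0.16 = 13760
20–39: 12500 × 0.942 = 11775
40+: 86000 × 0.92 + 38000 × 0.45 = 79120 + 17100 = 96220
End of period: [13760, 11775, 96220]
Period 2.
Births: 11775 × 0.16 = 1884
20–39: 13760 × 0.942 = 12962
40+: 11775 × 0.92 + 96220 × 0.45 = 10833 + 43299 = 54132
End of period: [1884, 12962, 54132]
Period 3.
Births: 12962 × 0.16 = 2074
20–39: 1884 × 0.942 = 1775
40+: 12962 × 0.92 + 54132 × 0.45 = 11925 + 24359 = 36284
End of period: [2074, 1775, 36284]
Total after period 3: 2074 + 1775 + 36284 = 40133

40133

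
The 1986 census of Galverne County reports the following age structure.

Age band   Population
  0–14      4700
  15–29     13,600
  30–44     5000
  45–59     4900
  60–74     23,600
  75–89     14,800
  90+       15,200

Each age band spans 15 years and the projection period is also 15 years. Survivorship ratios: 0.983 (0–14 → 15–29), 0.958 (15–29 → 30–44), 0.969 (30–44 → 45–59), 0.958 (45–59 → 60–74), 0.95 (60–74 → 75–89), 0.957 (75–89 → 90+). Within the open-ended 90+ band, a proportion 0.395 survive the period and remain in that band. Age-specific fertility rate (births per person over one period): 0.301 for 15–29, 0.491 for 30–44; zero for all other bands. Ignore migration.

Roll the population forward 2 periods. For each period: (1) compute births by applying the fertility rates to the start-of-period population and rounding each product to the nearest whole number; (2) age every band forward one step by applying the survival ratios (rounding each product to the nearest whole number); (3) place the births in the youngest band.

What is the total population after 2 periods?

69800

Call the bands 1 to 7, youngest first.
After projecting period 1:
Births: 13600 × 0.301 = 4094  |  5000 × 0.491 = 2455 → 6549
Band 2: 4700 × 0.983 = 4620
Band 3: 13600 × 0.958 = 13029
Band 4: 5000 × 0.969 = 4845
Band 5: 4900 × 0.958 = 4694
Band 6: 23600 × 0.95 = 22420
Band 7: 14800 × 0.957 + 15200 × 0.395 = 14164 + 6004 = 20168
→ [6549, 4620, 13029, 4845, 4694, 22420, 20168]
After projecting period 2:
Births: 4620 × 0.301 = 1391  |  13029 × 0.491 = 6397 → 7788
Band 2: 6549 × 0.983 = 6438
Band 3: 4620 × 0.958 = 4426
Band 4: 13029 × 0.969 = 12625
Band 5: 4845 × 0.958 = 4642
Band 6: 4694 × 0.95 = 4459
Band 7: 22420 × 0.957 + 20168 × 0.395 = 21456 + 7966 = 29422
→ [7788, 6438, 4426, 12625, 4642, 4459, 29422]
Total after period 2: 7788 + 6438 + 4426 + 12625 + 4642 + 4459 + 29422 = 69800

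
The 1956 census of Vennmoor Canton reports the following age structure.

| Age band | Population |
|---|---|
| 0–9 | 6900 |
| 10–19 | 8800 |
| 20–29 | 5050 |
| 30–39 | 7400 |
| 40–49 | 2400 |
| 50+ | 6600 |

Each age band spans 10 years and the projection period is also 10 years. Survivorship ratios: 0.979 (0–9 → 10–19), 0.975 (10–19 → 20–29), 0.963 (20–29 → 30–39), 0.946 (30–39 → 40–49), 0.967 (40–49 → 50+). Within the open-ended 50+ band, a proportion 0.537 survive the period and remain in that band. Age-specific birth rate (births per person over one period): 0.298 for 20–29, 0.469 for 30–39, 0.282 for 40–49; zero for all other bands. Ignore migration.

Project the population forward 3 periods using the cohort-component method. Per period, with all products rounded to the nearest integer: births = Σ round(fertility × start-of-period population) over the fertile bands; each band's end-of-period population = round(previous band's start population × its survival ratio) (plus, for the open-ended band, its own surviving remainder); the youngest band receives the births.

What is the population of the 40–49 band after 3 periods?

7817

— Period 1 —
Births: 5050 × 0.298 = 1505  |  7400 × 0.469 = 3471  |  2400 × 0.282 = 677 ⇒ total 5653
10–19: 6900 × 0.979 = 6755
20–29: 8800 × 0.975 = 8580
30–39: 5050 × 0.963 = 4863
40–49: 7400 × 0.946 = 7000
50+: 2400 × 0.967 + 6600 × 0.537 = 2321 + 3544 = 5865
End of period: [5653, 6755, 8580, 4863, 7000, 5865]
— Period 2 —
Births: 8580 × 0.298 = 2557  |  4863 × 0.469 = 2281  |  7000 × 0.282 = 1974 ⇒ total 6812
10–19: 5653 × 0.979 = 5534
20–29: 6755 × 0.975 = 6586
30–39: 8580 × 0.963 = 8263
40–49: 4863 × 0.946 = 4600
50+: 7000 × 0.967 + 5865 × 0.537 = 6769 + 3150 = 9919
End of period: [6812, 5534, 6586, 8263, 4600, 9919]
— Period 3 —
Births: 6586 × 0.298 = 1963  |  8263 × 0.469 = 3875  |  4600 × 0.282 = 1297 ⇒ total 7135
10–19: 6812 × 0.979 = 6669
20–29: 5534 × 0.975 = 5396
30–39: 6586 × 0.963 = 6342
40–49: 8263 × 0.946 = 7817
50+: 4600 × 0.967 + 9919 × 0.537 = 4448 + 5327 = 9775
End of period: [7135, 6669, 5396, 6342, 7817, 9775]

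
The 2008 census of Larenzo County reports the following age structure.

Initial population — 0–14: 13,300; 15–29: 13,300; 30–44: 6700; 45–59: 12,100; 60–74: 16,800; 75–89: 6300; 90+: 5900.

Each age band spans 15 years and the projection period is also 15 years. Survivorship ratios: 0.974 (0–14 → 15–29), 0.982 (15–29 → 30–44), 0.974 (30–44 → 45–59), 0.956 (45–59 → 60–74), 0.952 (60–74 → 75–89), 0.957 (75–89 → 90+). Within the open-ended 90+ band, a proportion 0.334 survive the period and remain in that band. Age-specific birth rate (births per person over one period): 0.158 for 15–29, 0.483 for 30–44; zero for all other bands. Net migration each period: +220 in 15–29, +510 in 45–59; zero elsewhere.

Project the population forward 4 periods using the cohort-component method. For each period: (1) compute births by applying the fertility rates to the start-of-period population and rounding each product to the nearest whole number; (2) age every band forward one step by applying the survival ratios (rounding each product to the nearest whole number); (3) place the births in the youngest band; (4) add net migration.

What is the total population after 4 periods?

After projecting period 1:
Births: 13300 × 0.158 = 2101 ; 6700 × 0.483 = 3236 → total 5337
15–29: 13300 × 0.974 = 12954
30–44: 13300 × 0.982 = 13061
45–59: 6700 × 0.974 = 6526
60–74: 12100 × 0.956 = 11568
75–89: 16800 × 0.952 = 15994
90+: 6300 × 0.957 + 5900 × 0.334 = 6029 + 1971 = 8000
Net migration: 15–29 + 220 → 13174; 45–59 + 510 → 7036
Giving 5337 / 13174 / 13061 / 7036 / 11568 / 15994 / 8000.
After projecting period 2:
Births: 13174 × 0.158 = 2081 ; 13061 × 0.483 = 6308 → total 8389
15–29: 5337 × 0.974 = 5198
30–44: 13174 × 0.982 = 12937
45–59: 13061 × 0.974 = 12721
60–74: 7036 × 0.956 = 6726
75–89: 11568 × 0.952 = 11013
90+: 15994 × 0.957 + 8000 × 0.334 = 15306 + 2672 = 17978
Net migration: 15–29 + 220 → 5418; 45–59 + 510 → 13231
Giving 8389 / 5418 / 12937 / 13231 / 6726 / 11013 / 17978.
After projecting period 3:
Births: 5418 × 0.158 = 856 ; 12937 × 0.483 = 6249 → total 7105
15–29: 8389 × 0.974 = 8171
30–44: 5418 × 0.982 = 5320
45–59: 12937 × 0.974 = 12601
60–74: 13231 × 0.956 = 12649
75–89: 6726 × 0.952 = 6403
90+: 11013 × 0.957 + 17978 × 0.334 = 10539 + 6005 = 16544
Net migration: 15–29 + 220 → 8391; 45–59 + 510 → 13111
Giving 7105 / 8391 / 5320 / 13111 / 12649 / 6403 / 16544.
After projecting period 4:
Births: 8391 × 0.158 = 1326 ; 5320 × 0.483 = 2570 → total 3896
15–29: 7105 × 0.974 = 6920
30–44: 8391 × 0.982 = 8240
45–59: 5320 × 0.974 = 5182
60–74: 13111 × 0.956 = 12534
75–89: 12649 × 0.952 = 12042
90+: 6403 × 0.957 + 16544 × 0.334 = 6128 + 5526 = 11654
Net migration: 15–29 + 220 → 7140; 45–59 + 510 → 5692
Giving 3896 / 7140 / 8240 / 5692 / 12534 / 12042 / 11654.
Total after period 4: 3896 + 7140 + 8240 + 5692 + 12534 + 12042 + 11654 = 61198

61198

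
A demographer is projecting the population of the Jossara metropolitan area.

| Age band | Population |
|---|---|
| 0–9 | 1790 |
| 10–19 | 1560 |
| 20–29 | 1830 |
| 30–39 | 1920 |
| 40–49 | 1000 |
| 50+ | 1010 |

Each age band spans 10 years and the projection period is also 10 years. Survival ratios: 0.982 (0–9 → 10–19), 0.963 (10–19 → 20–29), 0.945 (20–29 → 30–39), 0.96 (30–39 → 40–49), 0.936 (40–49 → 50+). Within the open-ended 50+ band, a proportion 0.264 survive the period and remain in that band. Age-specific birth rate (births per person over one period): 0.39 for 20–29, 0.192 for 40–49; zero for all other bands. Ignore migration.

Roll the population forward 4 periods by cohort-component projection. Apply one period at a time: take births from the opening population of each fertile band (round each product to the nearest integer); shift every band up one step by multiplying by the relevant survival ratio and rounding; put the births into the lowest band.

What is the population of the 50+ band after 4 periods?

1828

Call the groups 1 to 6, youngest first.
Period 1.
Births: 1830 * 0.39 = 714 ; 1000 * 0.192 = 192 — total 906
Group 2: 1790 * 0.982 = 1758
Group 3: 1560 * 0.963 = 1502
Group 4: 1830 * 0.945 = 1729
Group 5: 1920 * 0.96 = 1843
Group 6: 1000 * 0.936 + 1010 * 0.264 = 936 + 267 = 1203
End of period: [906, 1758, 1502, 1729, 1843, 1203]
Period 2.
Births: 1502 * 0.39 = 586 ; 1843 * 0.192 = 354 — total 940
Group 2: 906 * 0.982 = 890
Group 3: 1758 * 0.963 = 1693
Group 4: 1502 * 0.945 = 1419
Group 5: 1729 * 0.96 = 1660
Group 6: 1843 * 0.936 + 1203 * 0.264 = 1725 + 318 = 2043
End of period: [940, 890, 1693, 1419, 1660, 2043]
Period 3.
Births: 1693 * 0.39 = 660 ; 1660 * 0.192 = 319 — total 979
Group 2: 940 * 0.982 = 923
Group 3: 890 * 0.963 = 857
Group 4: 1693 * 0.945 = 1600
Group 5: 1419 * 0.96 = 1362
Group 6: 1660 * 0.936 + 2043 * 0.264 = 1554 + 539 = 2093
End of period: [979, 923, 857, 1600, 1362, 2093]
Period 4.
Births: 857 * 0.39 = 334 ; 1362 * 0.192 = 262 — total 596
Group 2: 979 * 0.982 = 961
Group 3: 923 * 0.963 = 889
Group 4: 857 * 0.945 = 810
Group 5: 1600 * 0.96 = 1536
Group 6: 1362 * 0.936 + 2093 * 0.264 = 1275 + 553 = 1828
End of period: [596, 961, 889, 810, 1536, 1828]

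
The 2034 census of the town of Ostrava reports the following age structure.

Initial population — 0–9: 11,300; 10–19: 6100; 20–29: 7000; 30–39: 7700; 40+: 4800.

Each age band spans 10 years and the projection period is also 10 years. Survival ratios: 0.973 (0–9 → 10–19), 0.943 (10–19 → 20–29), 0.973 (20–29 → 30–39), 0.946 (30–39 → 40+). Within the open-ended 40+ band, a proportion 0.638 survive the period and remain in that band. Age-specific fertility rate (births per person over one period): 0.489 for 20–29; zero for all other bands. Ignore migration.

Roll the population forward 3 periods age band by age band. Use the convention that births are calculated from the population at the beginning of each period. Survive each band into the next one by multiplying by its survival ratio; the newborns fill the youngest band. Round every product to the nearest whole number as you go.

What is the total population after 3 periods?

Period 1:
Births: 7000 * 0.489 = 3423
10–19: 11300 * 0.973 = 10995
20–29: 6100 * 0.943 = 5752
30–39: 7000 * 0.973 = 6811
40+: 7700 * 0.946 + 4800 * 0.638 = 7284 + 3062 = 10346
→ [3423, 10995, 5752, 6811, 10346]
Period 2:
Births: 5752 * 0.489 = 2813
10–19: 3423 * 0.973 = 3331
20–29: 10995 * 0.943 = 10368
30–39: 5752 * 0.973 = 5597
40+: 6811 * 0.946 + 10346 * 0.638 = 6443 + 6601 = 13044
→ [2813, 3331, 10368, 5597, 13044]
Period 3:
Births: 10368 * 0.489 = 5070
10–19: 2813 * 0.973 = 2737
20–29: 3331 * 0.943 = 3141
30–39: 10368 * 0.973 = 10088
40+: 5597 * 0.946 + 13044 * 0.638 = 5295 + 8322 = 13617
→ [5070, 2737, 3141, 10088, 13617]
Total after period 3: 5070 + 2737 + 3141 + 10088 + 13617 = 34653

34653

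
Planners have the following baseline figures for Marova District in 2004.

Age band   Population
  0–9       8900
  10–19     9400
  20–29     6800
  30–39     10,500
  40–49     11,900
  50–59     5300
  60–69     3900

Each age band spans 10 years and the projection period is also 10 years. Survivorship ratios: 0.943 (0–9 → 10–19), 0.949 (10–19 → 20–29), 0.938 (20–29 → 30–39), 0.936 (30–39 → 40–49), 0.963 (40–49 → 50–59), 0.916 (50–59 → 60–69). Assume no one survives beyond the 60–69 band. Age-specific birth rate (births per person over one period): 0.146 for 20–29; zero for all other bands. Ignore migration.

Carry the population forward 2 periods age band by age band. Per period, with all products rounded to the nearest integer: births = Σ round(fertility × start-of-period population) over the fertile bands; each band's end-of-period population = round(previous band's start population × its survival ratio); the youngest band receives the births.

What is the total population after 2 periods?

44502

After projecting period 1:
Births: 6800 * 0.146 = 993
10–19: 8900 * 0.943 = 8393
20–29: 9400 * 0.949 = 8921
30–39: 6800 * 0.938 = 6378
40–49: 10500 * 0.936 = 9828
50–59: 11900 * 0.963 = 11460
60–69: 5300 * 0.916 = 4855
End of period: [993, 8393, 8921, 6378, 9828, 11460, 4855]
After projecting period 2:
Births: 8921 * 0.146 = 1302
10–19: 993 * 0.943 = 936
20–29: 8393 * 0.949 = 7965
30–39: 8921 * 0.938 = 8368
40–49: 6378 * 0.936 = 5970
50–59: 9828 * 0.963 = 9464
60–69: 11460 * 0.916 = 10497
End of period: [1302, 936, 7965, 8368, 5970, 9464, 10497]
Total after period 2: 1302 + 936 + 7965 + 8368 + 5970 + 9464 + 10497 = 44502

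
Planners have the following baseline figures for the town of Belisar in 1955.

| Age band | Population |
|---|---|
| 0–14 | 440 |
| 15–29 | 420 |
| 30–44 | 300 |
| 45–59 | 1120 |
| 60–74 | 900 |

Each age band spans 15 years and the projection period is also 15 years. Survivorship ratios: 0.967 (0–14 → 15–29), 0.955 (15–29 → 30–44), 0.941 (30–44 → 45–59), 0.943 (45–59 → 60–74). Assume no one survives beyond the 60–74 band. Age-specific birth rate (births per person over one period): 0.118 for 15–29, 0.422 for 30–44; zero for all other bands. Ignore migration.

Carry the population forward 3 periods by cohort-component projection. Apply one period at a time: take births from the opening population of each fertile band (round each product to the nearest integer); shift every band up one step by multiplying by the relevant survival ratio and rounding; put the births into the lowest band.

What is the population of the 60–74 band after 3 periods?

Period 1.
Births: 420 * 0.118 = 50 ; 300 * 0.422 = 127 — total 177
15–29: 440 * 0.967 = 425
30–44: 420 * 0.955 = 401
45–59: 300 * 0.941 = 282
60–74: 1120 * 0.943 = 1056
End of period: [177, 425, 401, 282, 1056]
Period 2.
Births: 425 * 0.118 = 50 ; 401 * 0.422 = 169 — total 219
15–29: 177 * 0.967 = 171
30–44: 425 * 0.955 = 406
45–59: 401 * 0.941 = 377
60–74: 282 * 0.943 = 266
End of period: [219, 171, 406, 377, 266]
Period 3.
Births: 171 * 0.118 = 20 ; 406 * 0.422 = 171 — total 191
15–29: 219 * 0.967 = 212
30–44: 171 * 0.955 = 163
45–59: 406 * 0.941 = 382
60–74: 377 * 0.943 = 356
End of period: [191, 212, 163, 382, 356]

356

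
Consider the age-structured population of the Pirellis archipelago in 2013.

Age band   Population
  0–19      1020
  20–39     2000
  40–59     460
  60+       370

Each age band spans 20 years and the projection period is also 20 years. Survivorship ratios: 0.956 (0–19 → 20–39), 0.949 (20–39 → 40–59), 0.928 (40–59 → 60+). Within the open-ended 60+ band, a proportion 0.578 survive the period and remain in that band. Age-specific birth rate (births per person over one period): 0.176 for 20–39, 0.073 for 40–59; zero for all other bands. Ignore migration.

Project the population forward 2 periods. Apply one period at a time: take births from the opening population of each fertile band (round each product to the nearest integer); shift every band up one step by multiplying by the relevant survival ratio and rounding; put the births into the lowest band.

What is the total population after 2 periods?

3736

[period 1]
Births: 2000 * 0.176 = 352  |  460 * 0.073 = 34 — total 386
20–39: 1020 * 0.956 = 975
40–59: 2000 * 0.949 = 1898
60+: 460 * 0.928 + 370 * 0.578 = 427 + 214 = 641
End of period: [386, 975, 1898, 641]
[period 2]
Births: 975 * 0.176 = 172  |  1898 * 0.073 = 139 — total 311
20–39: 386 * 0.956 = 369
40–59: 975 * 0.949 = 925
60+: 1898 * 0.928 + 641 * 0.578 = 1761 + 370 = 2131
End of period: [311, 369, 925, 2131]
Total after period 2: 311 + 369 + 925 + 2131 = 3736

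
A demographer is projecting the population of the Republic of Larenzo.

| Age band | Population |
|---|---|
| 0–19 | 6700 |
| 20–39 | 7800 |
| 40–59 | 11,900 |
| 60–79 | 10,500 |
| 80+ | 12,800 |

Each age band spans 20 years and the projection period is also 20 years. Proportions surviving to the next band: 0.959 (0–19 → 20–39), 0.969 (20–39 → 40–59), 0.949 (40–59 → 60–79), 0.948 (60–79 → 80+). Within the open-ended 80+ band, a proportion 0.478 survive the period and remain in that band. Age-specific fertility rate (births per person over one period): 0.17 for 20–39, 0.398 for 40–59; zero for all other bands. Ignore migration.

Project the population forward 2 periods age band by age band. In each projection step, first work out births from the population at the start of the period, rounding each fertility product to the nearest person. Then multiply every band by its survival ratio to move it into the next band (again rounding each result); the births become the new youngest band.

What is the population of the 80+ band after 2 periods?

18388

Period 1.
Births: 7800 × 0.17 = 1326 ; 11900 × 0.398 = 4736 ⇒ total 6062
20–39: 6700 × 0.959 = 6425
40–59: 7800 × 0.969 = 7558
60–79: 11900 × 0.949 = 11293
80+: 10500 × 0.948 + 12800 × 0.478 = 9954 + 6118 = 16072
Giving 6062 / 6425 / 7558 / 11293 / 16072.
Period 2.
Births: 6425 × 0.17 = 1092 ; 7558 × 0.398 = 3008 ⇒ total 4100
20–39: 6062 × 0.959 = 5813
40–59: 6425 × 0.969 = 6226
60–79: 7558 × 0.949 = 7173
80+: 11293 × 0.948 + 16072 × 0.478 = 10706 + 7682 = 18388
Giving 4100 / 5813 / 6226 / 7173 / 18388.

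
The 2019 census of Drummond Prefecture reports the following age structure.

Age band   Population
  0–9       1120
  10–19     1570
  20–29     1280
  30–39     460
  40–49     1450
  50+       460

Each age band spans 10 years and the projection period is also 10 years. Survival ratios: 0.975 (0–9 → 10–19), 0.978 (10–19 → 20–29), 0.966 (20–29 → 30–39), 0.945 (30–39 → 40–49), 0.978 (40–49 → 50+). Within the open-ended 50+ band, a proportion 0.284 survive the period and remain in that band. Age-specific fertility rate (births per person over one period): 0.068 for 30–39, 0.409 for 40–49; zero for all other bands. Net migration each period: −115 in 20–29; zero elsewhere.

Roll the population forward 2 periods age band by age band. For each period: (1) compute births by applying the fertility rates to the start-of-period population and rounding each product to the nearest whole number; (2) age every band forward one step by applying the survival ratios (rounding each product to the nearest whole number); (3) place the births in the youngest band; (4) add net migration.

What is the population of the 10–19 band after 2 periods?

608

(Groups numbered youngest = 1 to oldest = 6.)
After projecting period 1:
Births: 460 × 0.068 = 31  |  1450 × 0.409 = 593 ⇒ total 624
Group 2: 1120 × 0.975 = 1092
Group 3: 1570 × 0.978 = 1535
Group 4: 1280 × 0.966 = 1236
Group 5: 460 × 0.945 = 435
Group 6: 1450 × 0.978 + 460 × 0.284 = 1418 + 131 = 1549
Net migration: Group 3 − 115 → 1420
Population now: 0–9=624, 10–19=1092, 20–29=1420, 30–39=1236, 40–49=435, 50+=1549
After projecting period 2:
Births: 1236 × 0.068 = 84  |  435 × 0.409 = 178 ⇒ total 262
Group 2: 624 × 0.975 = 608
Group 3: 1092 × 0.978 = 1068
Group 4: 1420 × 0.966 = 1372
Group 5: 1236 × 0.945 = 1168
Group 6: 435 × 0.978 + 1549 × 0.284 = 425 + 440 = 865
Net migration: Group 3 − 115 → 953
Population now: 0–9=262, 10–19=608, 20–29=953, 30–39=1372, 40–49=1168, 50+=865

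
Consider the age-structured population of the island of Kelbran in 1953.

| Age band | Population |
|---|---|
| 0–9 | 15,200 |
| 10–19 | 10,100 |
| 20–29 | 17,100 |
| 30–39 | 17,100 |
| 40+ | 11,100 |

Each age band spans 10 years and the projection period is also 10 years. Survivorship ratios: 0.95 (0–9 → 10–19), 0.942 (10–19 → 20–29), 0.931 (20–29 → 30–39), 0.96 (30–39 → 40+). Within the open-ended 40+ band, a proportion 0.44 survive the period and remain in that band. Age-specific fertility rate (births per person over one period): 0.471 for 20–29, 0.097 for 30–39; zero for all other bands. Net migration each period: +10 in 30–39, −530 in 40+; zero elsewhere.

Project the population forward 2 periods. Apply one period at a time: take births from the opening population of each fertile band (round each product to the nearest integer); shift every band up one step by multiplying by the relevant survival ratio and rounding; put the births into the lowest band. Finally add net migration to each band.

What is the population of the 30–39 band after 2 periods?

8868

Call the groups 1 to 5, youngest first.
After projecting period 1:
Births: 17100 * 0.471 = 8054, 17100 * 0.097 = 1659 ⇒ total 9713
Group 2: 15200 * 0.95 = 14440
Group 3: 10100 * 0.942 = 9514
Group 4: 17100 * 0.931 = 15920
Group 5: 17100 * 0.96 + 11100 * 0.44 = 16416 + 4884 = 21300
Net migration: Group 4 + 10 → 15930; Group 5 − 530 → 20770
→ [9713, 14440, 9514, 15930, 20770]
After projecting period 2:
Births: 9514 * 0.471 = 4481, 15930 * 0.097 = 1545 ⇒ total 6026
Group 2: 9713 * 0.95 = 9227
Group 3: 14440 * 0.942 = 13602
Group 4: 9514 * 0.931 = 8858
Group 5: 15930 * 0.96 + 20770 * 0.44 = 15293 + 9139 = 24432
Net migration: Group 4 + 10 → 8868; Group 5 − 530 → 23902
→ [6026, 9227, 13602, 8868, 23902]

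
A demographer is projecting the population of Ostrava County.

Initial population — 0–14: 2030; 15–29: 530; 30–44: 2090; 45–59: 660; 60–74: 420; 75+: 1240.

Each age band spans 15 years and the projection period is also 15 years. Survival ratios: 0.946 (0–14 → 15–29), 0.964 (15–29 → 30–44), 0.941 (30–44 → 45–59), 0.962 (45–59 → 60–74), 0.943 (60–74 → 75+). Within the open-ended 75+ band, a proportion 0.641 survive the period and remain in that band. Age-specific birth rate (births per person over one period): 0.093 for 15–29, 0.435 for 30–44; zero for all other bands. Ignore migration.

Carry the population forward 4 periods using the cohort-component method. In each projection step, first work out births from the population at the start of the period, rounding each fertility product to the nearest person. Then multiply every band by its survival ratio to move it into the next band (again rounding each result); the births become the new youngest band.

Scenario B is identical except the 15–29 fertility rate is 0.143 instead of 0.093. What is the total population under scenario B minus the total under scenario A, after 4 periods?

[period 1]
Births: 530 × 0.093 = 49  |  2090 × 0.435 = 909 → 958
15–29: 2030 × 0.946 = 1920
30–44: 530 × 0.964 = 511
45–59: 2090 × 0.941 = 1967
60–74: 660 × 0.962 = 635
75+: 420 × 0.943 + 1240 × 0.641 = 396 + 795 = 1191
Giving 958 / 1920 / 511 / 1967 / 635 / 1191.
[period 2]
Births: 1920 × 0.093 = 179  |  511 × 0.435 = 222 → 401
15–29: 958 × 0.946 = 906
30–44: 1920 × 0.964 = 1851
45–59: 511 × 0.941 = 481
60–74: 1967 × 0.962 = 1892
75+: 635 × 0.943 + 1191 × 0.641 = 599 + 763 = 1362
Giving 401 / 906 / 1851 / 481 / 1892 / 1362.
[period 3]
Births: 906 × 0.093 = 84  |  1851 × 0.435 = 805 → 889
15–29: 401 × 0.946 = 379
30–44: 906 × 0.964 = 873
45–59: 1851 × 0.941 = 1742
60–74: 481 × 0.962 = 463
75+: 1892 × 0.943 + 1362 × 0.641 = 1784 + 873 = 2657
Giving 889 / 379 / 873 / 1742 / 463 / 2657.
[period 4]
Births: 379 × 0.093 = 35  |  873 × 0.435 = 380 → 415
15–29: 889 × 0.946 = 841
30–44: 379 × 0.964 = 365
45–59: 873 × 0.941 = 821
60–74: 1742 × 0.962 = 1676
75+: 463 × 0.943 + 2657 × 0.641 = 437 + 1703 = 2140
Giving 415 / 841 / 365 / 821 / 1676 / 2140.
Scenario A total after 4 periods: 6258
Scenario B projection —
[period 1]
Births: 530 × 0.143 = 76  |  2090 × 0.435 = 909 → 985
15–29: 2030 × 0.946 = 1920
30–44: 530 × 0.964 = 511
45–59: 2090 × 0.941 = 1967
60–74: 660 × 0.962 = 635
75+: 420 × 0.943 + 1240 × 0.641 = 396 + 795 = 1191
Giving 985 / 1920 / 511 / 1967 / 635 / 1191.
[period 2]
Births: 1920 × 0.143 = 275  |  511 × 0.435 = 222 → 497
15–29: 985 × 0.946 = 932
30–44: 1920 × 0.964 = 1851
45–59: 511 × 0.941 = 481
60–74: 1967 × 0.962 = 1892
75+: 635 × 0.943 + 1191 × 0.641 = 599 + 763 = 1362
Giving 497 / 932 / 1851 / 481 / 1892 / 1362.
[period 3]
Births: 932 × 0.143 = 133  |  1851 × 0.435 = 805 → 938
15–29: 497 × 0.946 = 470
30–44: 932 × 0.964 = 898
45–59: 1851 × 0.941 = 1742
60–74: 481 × 0.962 = 463
75+: 1892 × 0.943 + 1362 × 0.641 = 1784 + 873 = 2657
Giving 938 / 470 / 898 / 1742 / 463 / 2657.
[period 4]
Births: 470 × 0.143 = 67  |  898 × 0.435 = 391 → 458
15–29: 938 × 0.946 = 887
30–44: 470 × 0.964 = 453
45–59: 898 × 0.941 = 845
60–74: 1742 × 0.962 = 1676
75+: 463 × 0.943 + 2657 × 0.641 = 437 + 1703 = 2140
Giving 458 / 887 / 453 / 845 / 1676 / 2140.
Scenario B total after 4 periods: 6459
Difference B − A = 6459 − 6258 = 201

201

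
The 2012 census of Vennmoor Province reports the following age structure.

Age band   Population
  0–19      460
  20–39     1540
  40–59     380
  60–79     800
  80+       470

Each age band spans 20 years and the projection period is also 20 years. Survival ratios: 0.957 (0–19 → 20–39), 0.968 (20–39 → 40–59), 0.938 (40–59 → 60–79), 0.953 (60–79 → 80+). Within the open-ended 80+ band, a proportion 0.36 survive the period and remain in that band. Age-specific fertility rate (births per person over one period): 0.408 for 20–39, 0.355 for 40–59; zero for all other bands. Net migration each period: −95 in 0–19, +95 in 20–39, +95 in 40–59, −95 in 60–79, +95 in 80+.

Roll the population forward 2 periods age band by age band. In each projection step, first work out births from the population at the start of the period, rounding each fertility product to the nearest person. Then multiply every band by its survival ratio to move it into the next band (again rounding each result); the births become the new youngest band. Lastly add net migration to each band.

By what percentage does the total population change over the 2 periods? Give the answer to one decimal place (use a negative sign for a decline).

Call the groups 1 to 5, youngest first.
After projecting period 1:
Births: 1540 × 0.408 = 628 ; 380 × 0.355 = 135 → 763
Group 2: 460 × 0.957 = 440
Group 3: 1540 × 0.968 = 1491
Group 4: 380 × 0.938 = 356
Group 5: 800 × 0.953 + 470 × 0.36 = 762 + 169 = 931
Net migration: Group 1 − 95 → 668; Group 2 + 95 → 535; Group 3 + 95 → 1586; Group 4 − 95 → 261; Group 5 + 95 → 1026
→ [668, 535, 1586, 261, 1026]
After projecting period 2:
Births: 535 × 0.408 = 218 ; 1586 × 0.355 = 563 → 781
Group 2: 668 × 0.957 = 639
Group 3: 535 × 0.968 = 518
Group 4: 1586 × 0.938 = 1488
Group 5: 261 × 0.953 + 1026 × 0.36 = 249 + 369 = 618
Net migration: Group 1 − 95 → 686; Group 2 + 95 → 734; Group 3 + 95 → 613; Group 4 − 95 → 1393; Group 5 + 95 → 713
→ [686, 734, 613, 1393, 713]
Total: 3650 → 4139; change = 489; percentage change = 13.4%

13.4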